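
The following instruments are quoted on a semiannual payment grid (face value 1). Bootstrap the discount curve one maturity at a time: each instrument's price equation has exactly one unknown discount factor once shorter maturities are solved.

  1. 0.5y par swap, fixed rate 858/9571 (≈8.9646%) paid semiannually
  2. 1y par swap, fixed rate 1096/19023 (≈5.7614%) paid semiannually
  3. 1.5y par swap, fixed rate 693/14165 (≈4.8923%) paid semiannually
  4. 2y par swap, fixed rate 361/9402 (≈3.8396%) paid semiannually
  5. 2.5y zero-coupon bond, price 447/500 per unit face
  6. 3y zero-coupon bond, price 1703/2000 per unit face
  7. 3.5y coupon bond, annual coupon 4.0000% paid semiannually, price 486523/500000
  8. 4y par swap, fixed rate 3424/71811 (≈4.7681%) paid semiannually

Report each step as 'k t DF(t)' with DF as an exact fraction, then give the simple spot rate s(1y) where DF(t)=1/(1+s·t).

step 1 [0.5y] swap r/2=429/9571: DF=(1 − 429/9571·(0))/(1+429/9571) = 9571/10000 ≈ 0.957100
step 2 [1y] swap r/2=548/19023: DF=(1 − 548/19023·(0.957100))/(1+548/19023) = 2363/2500 ≈ 0.945200
step 3 [1.5y] swap r/2=693/28330: DF=(1 − 693/28330·(0.957100+0.945200))/(1+693/28330) = 9307/10000 ≈ 0.930700
step 4 [2y] swap r/2=361/18804: DF=(1 − 361/18804·(0.957100+0.945200+0.930700))/(1+361/18804) = 4639/5000 ≈ 0.927800
step 5 [2.5y] zero: DF = P = 447/500 ≈ 0.894000
step 6 [3y] zero: DF = P = 1703/2000 ≈ 0.851500
step 7 [3.5y] bond c/2=1/50: DF=(486523/500000 − 1/50·(0.957100+0.945200+0.930700+0.927800+0.894000+0.851500))/(1+1/50) = 423/500 ≈ 0.846000
step 8 [4y] swap r/2=1712/71811: DF=(1 − 1712/71811·(0.957100+0.945200+0.930700+0.927800+0.894000+0.851500+0.846000))/(1+1712/71811) = 518/625 ≈ 0.828800

1 1/2 9571/10000
2 1 2363/2500
3 3/2 9307/10000
4 2 4639/5000
5 5/2 447/500
6 3 1703/2000
7 7/2 423/500
8 4 518/625
s(1y) = (1/(2363/2500) − 1)/(1) = 137/2363 ≈ 5.7977%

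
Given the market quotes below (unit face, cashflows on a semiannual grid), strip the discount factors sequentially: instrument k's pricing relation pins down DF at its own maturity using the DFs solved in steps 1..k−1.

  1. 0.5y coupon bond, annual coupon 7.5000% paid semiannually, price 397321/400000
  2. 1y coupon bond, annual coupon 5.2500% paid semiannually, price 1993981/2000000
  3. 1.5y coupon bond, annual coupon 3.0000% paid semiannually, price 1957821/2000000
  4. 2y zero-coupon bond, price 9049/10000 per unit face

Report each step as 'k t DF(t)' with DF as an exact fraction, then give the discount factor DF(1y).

1 1/2 4787/5000
2 1 947/1000
3 3/2 9363/10000
4 2 9049/10000
DF(1y) = 947/1000 ≈ 0.947000

step 1 [0.5y] bond c/2=3/80: DF=(397321/400000 − 3/80·(0))/(1+3/80) = 4787/5000 ≈ 0.957400
step 2 [1y] bond c/2=21/800: DF=(1993981/2000000 − 21/800·(0.957400))/(1+21/800) = 947/1000 ≈ 0.947000
step 3 [1.5y] bond c/2=3/200: DF=(1957821/2000000 − 3/200·(0.957400+0.947000))/(1+3/200) = 9363/10000 ≈ 0.936300
step 4 [2y] zero: DF = P = 9049/10000 ≈ 0.904900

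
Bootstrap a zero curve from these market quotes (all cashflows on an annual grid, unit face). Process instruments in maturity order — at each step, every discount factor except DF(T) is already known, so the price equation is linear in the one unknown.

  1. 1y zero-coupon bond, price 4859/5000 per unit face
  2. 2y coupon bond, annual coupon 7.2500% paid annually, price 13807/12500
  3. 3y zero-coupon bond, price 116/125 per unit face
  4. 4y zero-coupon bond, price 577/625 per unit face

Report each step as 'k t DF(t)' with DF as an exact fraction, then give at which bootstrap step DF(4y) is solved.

step 1 [1y] zero: DF = P = 4859/5000 ≈ 0.971800
step 2 [2y] bond c/1=29/400: DF=(13807/12500 − 29/400·(0.971800))/(1+29/400) = 4821/5000 ≈ 0.964200
step 3 [3y] zero: DF = P = 116/125 ≈ 0.928000
step 4 [4y] zero: DF = P = 577/625 ≈ 0.923200

1 1 4859/5000
2 2 4821/5000
3 3 116/125
4 4 577/625
DF(4y) is solved at step 4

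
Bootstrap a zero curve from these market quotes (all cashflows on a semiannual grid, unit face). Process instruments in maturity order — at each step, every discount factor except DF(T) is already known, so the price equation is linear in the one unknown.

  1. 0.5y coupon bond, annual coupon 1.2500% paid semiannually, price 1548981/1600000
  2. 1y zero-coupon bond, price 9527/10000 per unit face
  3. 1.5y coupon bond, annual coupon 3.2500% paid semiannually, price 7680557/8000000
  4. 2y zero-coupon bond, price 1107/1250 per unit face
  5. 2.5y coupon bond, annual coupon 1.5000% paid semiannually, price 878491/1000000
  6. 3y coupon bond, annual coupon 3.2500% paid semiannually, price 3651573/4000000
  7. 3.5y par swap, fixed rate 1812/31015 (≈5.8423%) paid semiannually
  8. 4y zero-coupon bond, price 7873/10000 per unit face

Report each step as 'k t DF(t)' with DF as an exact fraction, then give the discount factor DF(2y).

1 1/2 9621/10000
2 1 9527/10000
3 3/2 9141/10000
4 2 1107/1250
5 5/2 8443/10000
6 3 4127/5000
7 7/2 2047/2500
8 4 7873/10000
DF(2y) = 1107/1250 ≈ 0.885600

step 1 [0.5y] bond c/2=1/160: DF=(1548981/1600000 − 1/160·(0))/(1+1/160) = 9621/10000 ≈ 0.962100
step 2 [1y] zero: DF = P = 9527/10000 ≈ 0.952700
step 3 [1.5y] bond c/2=13/800: DF=(7680557/8000000 − 13/800·(0.962100+0.952700))/(1+13/800) = 9141/10000 ≈ 0.914100
step 4 [2y] zero: DF = P = 1107/1250 ≈ 0.885600
step 5 [2.5y] bond c/2=3/400: DF=(878491/1000000 − 3/400·(0.962100+0.952700+0.914100+0.885600))/(1+3/400) = 8443/10000 ≈ 0.844300
step 6 [3y] bond c/2=13/800: DF=(3651573/4000000 − 13/800·(0.962100+0.952700+0.914100+0.885600+0.844300))/(1+13/800) = 4127/5000 ≈ 0.825400
step 7 [3.5y] swap r/2=906/31015: DF=(1 − 906/31015·(0.962100+0.952700+0.914100+0.885600+0.844300+0.825400))/(1+906/31015) = 2047/2500 ≈ 0.818800
step 8 [4y] zero: DF = P = 7873/10000 ≈ 0.787300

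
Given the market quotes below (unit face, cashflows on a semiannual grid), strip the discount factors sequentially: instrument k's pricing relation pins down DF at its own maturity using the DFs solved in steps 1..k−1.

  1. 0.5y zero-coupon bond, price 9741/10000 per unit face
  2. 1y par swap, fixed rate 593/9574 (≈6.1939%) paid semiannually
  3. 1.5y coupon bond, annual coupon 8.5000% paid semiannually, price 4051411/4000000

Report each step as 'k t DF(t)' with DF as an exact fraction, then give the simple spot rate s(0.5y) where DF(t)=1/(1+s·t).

1 1/2 9741/10000
2 1 9407/10000
3 3/2 1787/2000
s(0.5y) = (1/(9741/10000) − 1)/(1/2) = 518/9741 ≈ 5.3177%

step 1 [0.5y] zero: DF = P = 9741/10000 ≈ 0.974100
step 2 [1y] swap r/2=593/19148: DF=(1 − 593/19148·(0.974100))/(1+593/19148) = 9407/10000 ≈ 0.940700
step 3 [1.5y] bond c/2=17/400: DF=(4051411/4000000 − 17/400·(0.974100+0.940700))/(1+17/400) = 1787/2000 ≈ 0.893500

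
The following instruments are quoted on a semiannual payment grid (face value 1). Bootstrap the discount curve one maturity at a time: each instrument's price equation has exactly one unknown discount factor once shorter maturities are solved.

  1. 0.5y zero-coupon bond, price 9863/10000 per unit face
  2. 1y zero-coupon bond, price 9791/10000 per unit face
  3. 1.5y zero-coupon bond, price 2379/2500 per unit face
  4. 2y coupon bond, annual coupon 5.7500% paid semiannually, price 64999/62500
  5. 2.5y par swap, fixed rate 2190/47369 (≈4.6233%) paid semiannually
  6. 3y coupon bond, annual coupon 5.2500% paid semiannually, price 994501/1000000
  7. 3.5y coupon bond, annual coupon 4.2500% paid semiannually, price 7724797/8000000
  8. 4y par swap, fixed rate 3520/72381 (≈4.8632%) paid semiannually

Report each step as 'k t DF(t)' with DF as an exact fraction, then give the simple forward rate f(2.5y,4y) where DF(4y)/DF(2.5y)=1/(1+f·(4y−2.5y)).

step 1 [0.5y] zero: DF = P = 9863/10000 ≈ 0.986300
step 2 [1y] zero: DF = P = 9791/10000 ≈ 0.979100
step 3 [1.5y] zero: DF = P = 2379/2500 ≈ 0.951600
step 4 [2y] bond c/2=23/800: DF=(64999/62500 − 23/800·(0.986300+0.979100+0.951600))/(1+23/800) = 4647/5000 ≈ 0.929400
step 5 [2.5y] swap r/2=1095/47369: DF=(1 − 1095/47369·(0.986300+0.979100+0.951600+0.929400))/(1+1095/47369) = 1781/2000 ≈ 0.890500
step 6 [3y] bond c/2=21/800: DF=(994501/1000000 − 21/800·(0.986300+0.979100+0.951600+0.929400+0.890500))/(1+21/800) = 8479/10000 ≈ 0.847900
step 7 [3.5y] bond c/2=17/800: DF=(7724797/8000000 − 17/800·(0.986300+0.979100+0.951600+0.929400+0.890500+0.847900))/(1+17/800) = 8293/10000 ≈ 0.829300
step 8 [4y] swap r/2=1760/72381: DF=(1 − 1760/72381·(0.986300+0.979100+0.951600+0.929400+0.890500+0.847900+0.829300))/(1+1760/72381) = 103/125 ≈ 0.824000

1 1/2 9863/10000
2 1 9791/10000
3 3/2 2379/2500
4 2 4647/5000
5 5/2 1781/2000
6 3 8479/10000
7 7/2 8293/10000
8 4 103/125
f(2.5y,4y) = ((1781/2000)/(103/125) − 1)/(3/2) = 133/2472 ≈ 5.3803%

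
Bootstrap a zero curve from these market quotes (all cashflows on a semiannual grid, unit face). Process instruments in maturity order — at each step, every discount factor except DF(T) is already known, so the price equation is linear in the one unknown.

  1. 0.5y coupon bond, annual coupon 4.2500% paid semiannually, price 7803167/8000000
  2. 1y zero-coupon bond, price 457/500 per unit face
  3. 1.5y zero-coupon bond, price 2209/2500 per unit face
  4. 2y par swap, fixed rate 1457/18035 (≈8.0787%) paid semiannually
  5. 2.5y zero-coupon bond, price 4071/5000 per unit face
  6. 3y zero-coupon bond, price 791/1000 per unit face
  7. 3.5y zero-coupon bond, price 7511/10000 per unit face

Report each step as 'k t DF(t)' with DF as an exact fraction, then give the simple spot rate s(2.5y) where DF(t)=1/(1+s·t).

step 1 [0.5y] bond c/2=17/800: DF=(7803167/8000000 − 17/800·(0))/(1+17/800) = 9551/10000 ≈ 0.955100
step 2 [1y] zero: DF = P = 457/500 ≈ 0.914000
step 3 [1.5y] zero: DF = P = 2209/2500 ≈ 0.883600
step 4 [2y] swap r/2=1457/36070: DF=(1 − 1457/36070·(0.955100+0.914000+0.883600))/(1+1457/36070) = 8543/10000 ≈ 0.854300
step 5 [2.5y] zero: DF = P = 4071/5000 ≈ 0.814200
step 6 [3y] zero: DF = P = 791/1000 ≈ 0.791000
step 7 [3.5y] zero: DF = P = 7511/10000 ≈ 0.751100

1 1/2 9551/10000
2 1 457/500
3 3/2 2209/2500
4 2 8543/10000
5 5/2 4071/5000
6 3 791/1000
7 7/2 7511/10000
s(2.5y) = (1/(4071/5000) − 1)/(5/2) = 1858/20355 ≈ 9.1280%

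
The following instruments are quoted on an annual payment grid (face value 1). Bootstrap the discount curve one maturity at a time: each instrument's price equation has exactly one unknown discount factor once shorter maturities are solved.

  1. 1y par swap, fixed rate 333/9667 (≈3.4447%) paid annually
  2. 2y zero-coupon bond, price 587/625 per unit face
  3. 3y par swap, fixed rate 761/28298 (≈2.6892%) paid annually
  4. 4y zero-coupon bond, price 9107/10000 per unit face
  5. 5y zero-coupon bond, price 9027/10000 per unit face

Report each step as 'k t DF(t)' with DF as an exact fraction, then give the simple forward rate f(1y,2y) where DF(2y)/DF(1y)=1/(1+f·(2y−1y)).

1 1 9667/10000
2 2 587/625
3 3 9239/10000
4 4 9107/10000
5 5 9027/10000
f(1y,2y) = ((9667/10000)/(587/625) − 1)/(1) = 275/9392 ≈ 2.9280%

step 1 [1y] swap r/1=333/9667: DF=(1 − 333/9667·(0))/(1+333/9667) = 9667/10000 ≈ 0.966700
step 2 [2y] zero: DF = P = 587/625 ≈ 0.939200
step 3 [3y] swap r/1=761/28298: DF=(1 − 761/28298·(0.966700+0.939200))/(1+761/28298) = 9239/10000 ≈ 0.923900
step 4 [4y] zero: DF = P = 9107/10000 ≈ 0.910700
step 5 [5y] zero: DF = P = 9027/10000 ≈ 0.902700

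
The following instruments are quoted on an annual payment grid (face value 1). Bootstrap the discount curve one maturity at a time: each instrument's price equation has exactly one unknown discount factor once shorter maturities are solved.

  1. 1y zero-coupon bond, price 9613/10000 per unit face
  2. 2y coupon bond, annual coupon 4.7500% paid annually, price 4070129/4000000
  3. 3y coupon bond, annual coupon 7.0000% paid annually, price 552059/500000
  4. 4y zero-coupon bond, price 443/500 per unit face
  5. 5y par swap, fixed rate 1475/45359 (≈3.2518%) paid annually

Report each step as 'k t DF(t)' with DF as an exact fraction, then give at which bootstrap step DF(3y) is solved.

1 1 9613/10000
2 2 4639/5000
3 3 9083/10000
4 4 443/500
5 5 341/400
DF(3y) is solved at step 3

step 1 [1y] zero: DF = P = 9613/10000 ≈ 0.961300
step 2 [2y] bond c/1=19/400: DF=(4070129/4000000 − 19/400·(0.961300))/(1+19/400) = 4639/5000 ≈ 0.927800
step 3 [3y] bond c/1=7/100: DF=(552059/500000 − 7/100·(0.961300+0.927800))/(1+7/100) = 9083/10000 ≈ 0.908300
step 4 [4y] zero: DF = P = 443/500 ≈ 0.886000
step 5 [5y] swap r/1=1475/45359: DF=(1 − 1475/45359·(0.961300+0.927800+0.908300+0.886000))/(1+1475/45359) = 341/400 ≈ 0.852500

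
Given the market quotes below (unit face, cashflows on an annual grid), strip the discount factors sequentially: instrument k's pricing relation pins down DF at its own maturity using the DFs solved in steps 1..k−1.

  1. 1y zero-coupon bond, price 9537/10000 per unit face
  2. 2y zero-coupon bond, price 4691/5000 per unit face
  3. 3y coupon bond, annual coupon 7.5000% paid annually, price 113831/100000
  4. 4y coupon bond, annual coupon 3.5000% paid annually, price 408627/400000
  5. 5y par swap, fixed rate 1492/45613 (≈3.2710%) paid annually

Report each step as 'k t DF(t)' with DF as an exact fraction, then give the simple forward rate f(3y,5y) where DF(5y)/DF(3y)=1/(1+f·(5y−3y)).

step 1 [1y] zero: DF = P = 9537/10000 ≈ 0.953700
step 2 [2y] zero: DF = P = 4691/5000 ≈ 0.938200
step 3 [3y] bond c/1=3/40: DF=(113831/100000 − 3/40·(0.953700+0.938200))/(1+3/40) = 9269/10000 ≈ 0.926900
step 4 [4y] bond c/1=7/200: DF=(408627/400000 − 7/200·(0.953700+0.938200+0.926900))/(1+7/200) = 8917/10000 ≈ 0.891700
step 5 [5y] swap r/1=1492/45613: DF=(1 − 1492/45613·(0.953700+0.938200+0.926900+0.891700))/(1+1492/45613) = 2127/2500 ≈ 0.850800

1 1 9537/10000
2 2 4691/5000
3 3 9269/10000
4 4 8917/10000
5 5 2127/2500
f(3y,5y) = ((9269/10000)/(2127/2500) − 1)/(2) = 761/17016 ≈ 4.4723%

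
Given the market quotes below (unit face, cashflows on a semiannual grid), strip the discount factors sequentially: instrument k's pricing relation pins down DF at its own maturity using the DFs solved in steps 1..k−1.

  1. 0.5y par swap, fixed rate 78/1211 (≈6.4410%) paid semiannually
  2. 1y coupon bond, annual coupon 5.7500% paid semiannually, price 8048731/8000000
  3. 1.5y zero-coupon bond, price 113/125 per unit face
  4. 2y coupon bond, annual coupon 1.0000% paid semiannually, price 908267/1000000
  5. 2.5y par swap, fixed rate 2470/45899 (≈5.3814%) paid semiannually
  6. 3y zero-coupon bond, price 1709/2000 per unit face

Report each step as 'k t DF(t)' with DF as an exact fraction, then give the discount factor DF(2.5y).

1 1/2 1211/1250
2 1 9509/10000
3 3/2 113/125
4 2 8897/10000
5 5/2 1753/2000
6 3 1709/2000
DF(2.5y) = 1753/2000 ≈ 0.876500

step 1 [0.5y] swap r/2=39/1211: DF=(1 − 39/1211·(0))/(1+39/1211) = 1211/1250 ≈ 0.968800
step 2 [1y] bond c/2=23/800: DF=(8048731/8000000 − 23/800·(0.968800))/(1+23/800) = 9509/10000 ≈ 0.950900
step 3 [1.5y] zero: DF = P = 113/125 ≈ 0.904000
step 4 [2y] bond c/2=1/200: DF=(908267/1000000 − 1/200·(0.968800+0.950900+0.904000))/(1+1/200) = 8897/10000 ≈ 0.889700
step 5 [2.5y] swap r/2=1235/45899: DF=(1 − 1235/45899·(0.968800+0.950900+0.904000+0.889700))/(1+1235/45899) = 1753/2000 ≈ 0.876500
step 6 [3y] zero: DF = P = 1709/2000 ≈ 0.854500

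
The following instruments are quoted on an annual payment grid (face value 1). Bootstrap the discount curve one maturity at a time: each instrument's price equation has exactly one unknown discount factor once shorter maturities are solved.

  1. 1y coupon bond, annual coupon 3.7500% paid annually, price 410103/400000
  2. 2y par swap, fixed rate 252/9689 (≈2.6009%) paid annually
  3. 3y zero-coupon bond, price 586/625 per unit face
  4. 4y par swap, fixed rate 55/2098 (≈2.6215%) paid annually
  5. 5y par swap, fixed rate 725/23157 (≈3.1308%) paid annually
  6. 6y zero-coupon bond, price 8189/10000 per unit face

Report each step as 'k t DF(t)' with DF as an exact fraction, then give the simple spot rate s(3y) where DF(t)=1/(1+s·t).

step 1 [1y] bond c/1=3/80: DF=(410103/400000 − 3/80·(0))/(1+3/80) = 4941/5000 ≈ 0.988200
step 2 [2y] swap r/1=252/9689: DF=(1 − 252/9689·(0.988200))/(1+252/9689) = 1187/1250 ≈ 0.949600
step 3 [3y] zero: DF = P = 586/625 ≈ 0.937600
step 4 [4y] swap r/1=55/2098: DF=(1 − 55/2098·(0.988200+0.949600+0.937600))/(1+55/2098) = 901/1000 ≈ 0.901000
step 5 [5y] swap r/1=725/23157: DF=(1 − 725/23157·(0.988200+0.949600+0.937600+0.901000))/(1+725/23157) = 171/200 ≈ 0.855000
step 6 [6y] zero: DF = P = 8189/10000 ≈ 0.818900

1 1 4941/5000
2 2 1187/1250
3 3 586/625
4 4 901/1000
5 5 171/200
6 6 8189/10000
s(3y) = (1/(586/625) − 1)/(3) = 13/586 ≈ 2.2184%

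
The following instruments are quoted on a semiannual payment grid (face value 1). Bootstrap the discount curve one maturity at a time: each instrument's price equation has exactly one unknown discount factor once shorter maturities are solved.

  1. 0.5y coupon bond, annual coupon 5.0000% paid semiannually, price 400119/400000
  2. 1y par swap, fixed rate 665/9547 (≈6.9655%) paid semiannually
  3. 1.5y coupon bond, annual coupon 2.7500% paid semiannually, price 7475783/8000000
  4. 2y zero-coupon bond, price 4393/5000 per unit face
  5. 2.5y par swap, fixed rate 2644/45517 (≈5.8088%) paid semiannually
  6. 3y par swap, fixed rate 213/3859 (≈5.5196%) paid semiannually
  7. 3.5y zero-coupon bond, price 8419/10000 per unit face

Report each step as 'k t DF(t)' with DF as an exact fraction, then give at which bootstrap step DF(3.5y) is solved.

step 1 [0.5y] bond c/2=1/40: DF=(400119/400000 − 1/40·(0))/(1+1/40) = 9759/10000 ≈ 0.975900
step 2 [1y] swap r/2=665/19094: DF=(1 − 665/19094·(0.975900))/(1+665/19094) = 1867/2000 ≈ 0.933500
step 3 [1.5y] bond c/2=11/800: DF=(7475783/8000000 − 11/800·(0.975900+0.933500))/(1+11/800) = 8959/10000 ≈ 0.895900
step 4 [2y] zero: DF = P = 4393/5000 ≈ 0.878600
step 5 [2.5y] swap r/2=1322/45517: DF=(1 − 1322/45517·(0.975900+0.933500+0.895900+0.878600))/(1+1322/45517) = 4339/5000 ≈ 0.867800
step 6 [3y] swap r/2=213/7718: DF=(1 − 213/7718·(0.975900+0.933500+0.895900+0.878600+0.867800))/(1+213/7718) = 8509/10000 ≈ 0.850900
step 7 [3.5y] zero: DF = P = 8419/10000 ≈ 0.841900

1 1/2 9759/10000
2 1 1867/2000
3 3/2 8959/10000
4 2 4393/5000
5 5/2 4339/5000
6 3 8509/10000
7 7/2 8419/10000
DF(3.5y) is solved at step 7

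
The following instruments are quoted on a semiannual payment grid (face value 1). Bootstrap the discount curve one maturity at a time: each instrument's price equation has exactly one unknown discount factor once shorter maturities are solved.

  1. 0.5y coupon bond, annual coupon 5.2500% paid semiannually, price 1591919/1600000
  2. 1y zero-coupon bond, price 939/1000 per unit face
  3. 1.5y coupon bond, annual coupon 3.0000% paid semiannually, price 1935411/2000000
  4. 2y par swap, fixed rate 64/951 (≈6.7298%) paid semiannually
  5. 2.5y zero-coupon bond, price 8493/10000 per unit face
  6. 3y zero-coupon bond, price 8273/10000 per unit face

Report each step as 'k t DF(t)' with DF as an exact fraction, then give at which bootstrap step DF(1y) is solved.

step 1 [0.5y] bond c/2=21/800: DF=(1591919/1600000 − 21/800·(0))/(1+21/800) = 1939/2000 ≈ 0.969500
step 2 [1y] zero: DF = P = 939/1000 ≈ 0.939000
step 3 [1.5y] bond c/2=3/200: DF=(1935411/2000000 − 3/200·(0.969500+0.939000))/(1+3/200) = 2313/2500 ≈ 0.925200
step 4 [2y] swap r/2=32/951: DF=(1 − 32/951·(0.969500+0.939000+0.925200))/(1+32/951) = 547/625 ≈ 0.875200
step 5 [2.5y] zero: DF = P = 8493/10000 ≈ 0.849300
step 6 [3y] zero: DF = P = 8273/10000 ≈ 0.827300

1 1/2 1939/2000
2 1 939/1000
3 3/2 2313/2500
4 2 547/625
5 5/2 8493/10000
6 3 8273/10000
DF(1y) is solved at step 2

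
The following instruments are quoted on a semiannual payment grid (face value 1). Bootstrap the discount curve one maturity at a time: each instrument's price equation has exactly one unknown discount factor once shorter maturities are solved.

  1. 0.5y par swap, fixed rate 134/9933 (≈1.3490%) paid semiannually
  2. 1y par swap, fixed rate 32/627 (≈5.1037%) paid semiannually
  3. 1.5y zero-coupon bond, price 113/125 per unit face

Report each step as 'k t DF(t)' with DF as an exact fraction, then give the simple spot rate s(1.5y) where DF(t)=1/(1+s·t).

1 1/2 9933/10000
2 1 594/625
3 3/2 113/125
s(1.5y) = (1/(113/125) − 1)/(3/2) = 8/113 ≈ 7.0796%

step 1 [0.5y] swap r/2=67/9933: DF=(1 − 67/9933·(0))/(1+67/9933) = 9933/10000 ≈ 0.993300
step 2 [1y] swap r/2=16/627: DF=(1 − 16/627·(0.993300))/(1+16/627) = 594/625 ≈ 0.950400
step 3 [1.5y] zero: DF = P = 113/125 ≈ 0.904000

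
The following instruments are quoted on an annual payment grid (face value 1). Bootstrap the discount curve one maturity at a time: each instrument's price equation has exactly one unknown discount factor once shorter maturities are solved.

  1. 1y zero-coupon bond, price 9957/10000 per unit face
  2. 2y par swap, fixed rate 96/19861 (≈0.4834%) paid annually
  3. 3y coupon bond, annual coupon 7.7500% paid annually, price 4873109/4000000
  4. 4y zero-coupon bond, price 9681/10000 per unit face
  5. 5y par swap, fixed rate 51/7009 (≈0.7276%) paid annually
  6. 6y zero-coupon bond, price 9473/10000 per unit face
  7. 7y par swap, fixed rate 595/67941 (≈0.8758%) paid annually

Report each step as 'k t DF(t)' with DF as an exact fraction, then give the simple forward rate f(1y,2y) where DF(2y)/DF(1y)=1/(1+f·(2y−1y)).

1 1 9957/10000
2 2 619/625
3 3 4939/5000
4 4 9681/10000
5 5 9643/10000
6 6 9473/10000
7 7 1881/2000
f(1y,2y) = ((9957/10000)/(619/625) − 1)/(1) = 53/9904 ≈ 0.5351%

step 1 [1y] zero: DF = P = 9957/10000 ≈ 0.995700
step 2 [2y] swap r/1=96/19861: DF=(1 − 96/19861·(0.995700))/(1+96/19861) = 619/625 ≈ 0.990400
step 3 [3y] bond c/1=31/400: DF=(4873109/4000000 − 31/400·(0.995700+0.990400))/(1+31/400) = 4939/5000 ≈ 0.987800
step 4 [4y] zero: DF = P = 9681/10000 ≈ 0.968100
step 5 [5y] swap r/1=51/7009: DF=(1 − 51/7009·(0.995700+0.990400+0.987800+0.968100))/(1+51/7009) = 9643/10000 ≈ 0.964300
step 6 [6y] zero: DF = P = 9473/10000 ≈ 0.947300
step 7 [7y] swap r/1=595/67941: DF=(1 − 595/67941·(0.995700+0.990400+0.987800+0.968100+0.964300+0.947300))/(1+595/67941) = 1881/2000 ≈ 0.940500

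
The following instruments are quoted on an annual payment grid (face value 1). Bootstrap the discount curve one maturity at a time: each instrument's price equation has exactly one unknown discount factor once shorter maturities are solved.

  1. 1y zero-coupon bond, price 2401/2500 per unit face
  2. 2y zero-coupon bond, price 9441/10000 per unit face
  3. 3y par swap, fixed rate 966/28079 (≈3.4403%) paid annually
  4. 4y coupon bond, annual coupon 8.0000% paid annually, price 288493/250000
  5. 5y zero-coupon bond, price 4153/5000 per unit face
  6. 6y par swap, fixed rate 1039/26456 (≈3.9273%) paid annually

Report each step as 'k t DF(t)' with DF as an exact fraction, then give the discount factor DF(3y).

1 1 2401/2500
2 2 9441/10000
3 3 4517/5000
4 4 1721/2000
5 5 4153/5000
6 6 3961/5000
DF(3y) = 4517/5000 ≈ 0.903400

step 1 [1y] zero: DF = P = 2401/2500 ≈ 0.960400
step 2 [2y] zero: DF = P = 9441/10000 ≈ 0.944100
step 3 [3y] swap r/1=966/28079: DF=(1 − 966/28079·(0.960400+0.944100))/(1+966/28079) = 4517/5000 ≈ 0.903400
step 4 [4y] bond c/1=2/25: DF=(288493/250000 − 2/25·(0.960400+0.944100+0.903400))/(1+2/25) = 1721/2000 ≈ 0.860500
step 5 [5y] zero: DF = P = 4153/5000 ≈ 0.830600
step 6 [6y] swap r/1=1039/26456: DF=(1 − 1039/26456·(0.960400+0.944100+0.903400+0.860500+0.830600))/(1+1039/26456) = 3961/5000 ≈ 0.792200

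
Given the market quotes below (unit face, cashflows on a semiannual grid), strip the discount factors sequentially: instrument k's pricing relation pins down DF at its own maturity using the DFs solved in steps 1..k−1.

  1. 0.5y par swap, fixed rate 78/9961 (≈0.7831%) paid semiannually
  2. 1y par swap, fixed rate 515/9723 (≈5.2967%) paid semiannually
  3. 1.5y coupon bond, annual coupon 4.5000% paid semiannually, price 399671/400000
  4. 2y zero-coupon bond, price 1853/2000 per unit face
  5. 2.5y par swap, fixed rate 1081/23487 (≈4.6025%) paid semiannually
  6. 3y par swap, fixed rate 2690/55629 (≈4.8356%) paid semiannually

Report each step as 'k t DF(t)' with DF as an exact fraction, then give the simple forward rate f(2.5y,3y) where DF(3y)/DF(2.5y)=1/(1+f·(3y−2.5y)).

1 1/2 9961/10000
2 1 1897/2000
3 3/2 584/625
4 2 1853/2000
5 5/2 8919/10000
6 3 1731/2000
f(2.5y,3y) = ((8919/10000)/(1731/2000) − 1)/(1/2) = 176/2885 ≈ 6.1005%

step 1 [0.5y] swap r/2=39/9961: DF=(1 − 39/9961·(0))/(1+39/9961) = 9961/10000 ≈ 0.996100
step 2 [1y] swap r/2=515/19446: DF=(1 − 515/19446·(0.996100))/(1+515/19446) = 1897/2000 ≈ 0.948500
step 3 [1.5y] bond c/2=9/400: DF=(399671/400000 − 9/400·(0.996100+0.948500))/(1+9/400) = 584/625 ≈ 0.934400
step 4 [2y] zero: DF = P = 1853/2000 ≈ 0.926500
step 5 [2.5y] swap r/2=1081/46974: DF=(1 − 1081/46974·(0.996100+0.948500+0.934400+0.926500))/(1+1081/46974) = 8919/10000 ≈ 0.891900
step 6 [3y] swap r/2=1345/55629: DF=(1 − 1345/55629·(0.996100+0.948500+0.934400+0.926500+0.891900))/(1+1345/55629) = 1731/2000 ≈ 0.865500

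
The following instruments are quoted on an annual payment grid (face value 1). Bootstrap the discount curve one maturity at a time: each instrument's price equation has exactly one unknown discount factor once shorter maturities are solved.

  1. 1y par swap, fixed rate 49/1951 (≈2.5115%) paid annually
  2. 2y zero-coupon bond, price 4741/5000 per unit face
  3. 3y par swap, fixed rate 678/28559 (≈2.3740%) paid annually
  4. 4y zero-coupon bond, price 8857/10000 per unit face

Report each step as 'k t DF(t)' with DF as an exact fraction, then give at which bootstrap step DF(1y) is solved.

1 1 1951/2000
2 2 4741/5000
3 3 4661/5000
4 4 8857/10000
DF(1y) is solved at step 1

step 1 [1y] swap r/1=49/1951: DF=(1 − 49/1951·(0))/(1+49/1951) = 1951/2000 ≈ 0.975500
step 2 [2y] zero: DF = P = 4741/5000 ≈ 0.948200
step 3 [3y] swap r/1=678/28559: DF=(1 − 678/28559·(0.975500+0.948200))/(1+678/28559) = 4661/5000 ≈ 0.932200
step 4 [4y] zero: DF = P = 8857/10000 ≈ 0.885700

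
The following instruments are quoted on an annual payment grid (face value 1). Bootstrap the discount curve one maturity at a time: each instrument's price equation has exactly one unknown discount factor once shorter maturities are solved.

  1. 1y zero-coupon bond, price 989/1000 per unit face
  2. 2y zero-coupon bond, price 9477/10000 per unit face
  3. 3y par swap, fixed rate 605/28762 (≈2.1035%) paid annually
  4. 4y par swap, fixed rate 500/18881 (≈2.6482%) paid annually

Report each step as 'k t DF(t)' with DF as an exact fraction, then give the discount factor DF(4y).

1 1 989/1000
2 2 9477/10000
3 3 1879/2000
4 4 9/10
DF(4y) = 9/10 ≈ 0.900000

step 1 [1y] zero: DF = P = 989/1000 ≈ 0.989000
step 2 [2y] zero: DF = P = 9477/10000 ≈ 0.947700
step 3 [3y] swap r/1=605/28762: DF=(1 − 605/28762·(0.989000+0.947700))/(1+605/28762) = 1879/2000 ≈ 0.939500
step 4 [4y] swap r/1=500/18881: DF=(1 − 500/18881·(0.989000+0.947700+0.939500))/(1+500/18881) = 9/10 ≈ 0.900000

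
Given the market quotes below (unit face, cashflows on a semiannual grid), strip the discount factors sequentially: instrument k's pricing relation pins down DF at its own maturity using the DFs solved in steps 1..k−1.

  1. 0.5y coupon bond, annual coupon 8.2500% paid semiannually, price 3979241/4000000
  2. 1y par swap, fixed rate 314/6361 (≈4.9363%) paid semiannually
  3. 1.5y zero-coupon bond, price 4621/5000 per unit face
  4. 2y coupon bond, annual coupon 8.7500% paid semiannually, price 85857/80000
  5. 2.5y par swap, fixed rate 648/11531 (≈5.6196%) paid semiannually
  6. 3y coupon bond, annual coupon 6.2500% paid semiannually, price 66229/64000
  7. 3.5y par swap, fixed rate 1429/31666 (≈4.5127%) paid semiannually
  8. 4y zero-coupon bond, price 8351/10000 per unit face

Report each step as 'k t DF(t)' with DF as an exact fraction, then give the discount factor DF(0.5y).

1 1/2 4777/5000
2 1 9529/10000
3 3/2 4621/5000
4 2 1819/2000
5 5/2 544/625
6 3 8637/10000
7 7/2 8571/10000
8 4 8351/10000
DF(0.5y) = 4777/5000 ≈ 0.955400

step 1 [0.5y] bond c/2=33/800: DF=(3979241/4000000 − 33/800·(0))/(1+33/800) = 4777/5000 ≈ 0.955400
step 2 [1y] swap r/2=157/6361: DF=(1 − 157/6361·(0.955400))/(1+157/6361) = 9529/10000 ≈ 0.952900
step 3 [1.5y] zero: DF = P = 4621/5000 ≈ 0.924200
step 4 [2y] bond c/2=7/160: DF=(85857/80000 − 7/160·(0.955400+0.952900+0.924200))/(1+7/160) = 1819/2000 ≈ 0.909500
step 5 [2.5y] swap r/2=324/11531: DF=(1 − 324/11531·(0.955400+0.952900+0.924200+0.909500))/(1+324/11531) = 544/625 ≈ 0.870400
step 6 [3y] bond c/2=1/32: DF=(66229/64000 − 1/32·(0.955400+0.952900+0.924200+0.909500+0.870400))/(1+1/32) = 8637/10000 ≈ 0.863700
step 7 [3.5y] swap r/2=1429/63332: DF=(1 − 1429/63332·(0.955400+0.952900+0.924200+0.909500+0.870400+0.863700))/(1+1429/63332) = 8571/10000 ≈ 0.857100
step 8 [4y] zero: DF = P = 8351/10000 ≈ 0.835100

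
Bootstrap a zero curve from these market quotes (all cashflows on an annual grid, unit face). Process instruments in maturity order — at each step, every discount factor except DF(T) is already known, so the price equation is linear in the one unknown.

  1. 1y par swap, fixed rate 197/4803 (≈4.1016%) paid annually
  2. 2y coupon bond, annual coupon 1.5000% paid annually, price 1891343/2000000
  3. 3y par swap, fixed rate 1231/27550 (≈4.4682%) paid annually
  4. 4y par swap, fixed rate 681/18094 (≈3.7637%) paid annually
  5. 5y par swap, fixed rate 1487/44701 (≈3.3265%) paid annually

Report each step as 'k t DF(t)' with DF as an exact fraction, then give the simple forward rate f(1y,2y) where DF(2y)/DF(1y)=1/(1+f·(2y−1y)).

1 1 4803/5000
2 2 367/400
3 3 8769/10000
4 4 4319/5000
5 5 8513/10000
f(1y,2y) = ((4803/5000)/(367/400) − 1)/(1) = 431/9175 ≈ 4.6975%

step 1 [1y] swap r/1=197/4803: DF=(1 − 197/4803·(0))/(1+197/4803) = 4803/5000 ≈ 0.960600
step 2 [2y] bond c/1=3/200: DF=(1891343/2000000 − 3/200·(0.960600))/(1+3/200) = 367/400 ≈ 0.917500
step 3 [3y] swap r/1=1231/27550: DF=(1 − 1231/27550·(0.960600+0.917500))/(1+1231/27550) = 8769/10000 ≈ 0.876900
step 4 [4y] swap r/1=681/18094: DF=(1 − 681/18094·(0.960600+0.917500+0.876900))/(1+681/18094) = 4319/5000 ≈ 0.863800
step 5 [5y] swap r/1=1487/44701: DF=(1 − 1487/44701·(0.960600+0.917500+0.876900+0.863800))/(1+1487/44701) = 8513/10000 ≈ 0.851300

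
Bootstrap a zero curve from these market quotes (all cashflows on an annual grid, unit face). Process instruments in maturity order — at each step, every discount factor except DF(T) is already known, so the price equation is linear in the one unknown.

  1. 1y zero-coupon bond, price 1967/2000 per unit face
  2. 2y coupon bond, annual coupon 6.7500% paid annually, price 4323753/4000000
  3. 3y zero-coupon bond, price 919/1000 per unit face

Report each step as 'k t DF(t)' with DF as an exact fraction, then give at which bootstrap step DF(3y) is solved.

1 1 1967/2000
2 2 594/625
3 3 919/1000
DF(3y) is solved at step 3

step 1 [1y] zero: DF = P = 1967/2000 ≈ 0.983500
step 2 [2y] bond c/1=27/400: DF=(4323753/4000000 − 27/400·(0.983500))/(1+27/400) = 594/625 ≈ 0.950400
step 3 [3y] zero: DF = P = 919/1000 ≈ 0.919000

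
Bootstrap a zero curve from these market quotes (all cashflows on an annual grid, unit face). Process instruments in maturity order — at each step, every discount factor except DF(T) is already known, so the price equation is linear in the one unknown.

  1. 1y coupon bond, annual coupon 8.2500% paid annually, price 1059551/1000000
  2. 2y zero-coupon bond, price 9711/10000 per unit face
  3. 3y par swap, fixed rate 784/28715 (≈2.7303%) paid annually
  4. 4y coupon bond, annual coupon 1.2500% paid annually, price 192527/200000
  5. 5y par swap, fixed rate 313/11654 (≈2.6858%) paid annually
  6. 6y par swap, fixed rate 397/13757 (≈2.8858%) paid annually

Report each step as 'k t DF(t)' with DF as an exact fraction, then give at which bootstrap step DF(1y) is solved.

step 1 [1y] bond c/1=33/400: DF=(1059551/1000000 − 33/400·(0))/(1+33/400) = 2447/2500 ≈ 0.978800
step 2 [2y] zero: DF = P = 9711/10000 ≈ 0.971100
step 3 [3y] swap r/1=784/28715: DF=(1 − 784/28715·(0.978800+0.971100))/(1+784/28715) = 576/625 ≈ 0.921600
step 4 [4y] bond c/1=1/80: DF=(192527/200000 − 1/80·(0.978800+0.971100+0.921600))/(1+1/80) = 9153/10000 ≈ 0.915300
step 5 [5y] swap r/1=313/11654: DF=(1 − 313/11654·(0.978800+0.971100+0.921600+0.915300))/(1+313/11654) = 2187/2500 ≈ 0.874800
step 6 [6y] swap r/1=397/13757: DF=(1 − 397/13757·(0.978800+0.971100+0.921600+0.915300+0.874800))/(1+397/13757) = 2103/2500 ≈ 0.841200

1 1 2447/2500
2 2 9711/10000
3 3 576/625
4 4 9153/10000
5 5 2187/2500
6 6 2103/2500
DF(1y) is solved at step 1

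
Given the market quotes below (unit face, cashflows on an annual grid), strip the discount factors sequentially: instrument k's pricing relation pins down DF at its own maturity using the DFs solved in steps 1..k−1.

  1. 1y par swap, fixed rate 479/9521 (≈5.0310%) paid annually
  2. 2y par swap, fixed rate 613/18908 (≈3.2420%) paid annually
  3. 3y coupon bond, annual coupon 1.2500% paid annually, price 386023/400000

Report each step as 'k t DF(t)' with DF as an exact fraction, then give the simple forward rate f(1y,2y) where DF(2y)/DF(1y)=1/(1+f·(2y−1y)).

step 1 [1y] swap r/1=479/9521: DF=(1 − 479/9521·(0))/(1+479/9521) = 9521/10000 ≈ 0.952100
step 2 [2y] swap r/1=613/18908: DF=(1 − 613/18908·(0.952100))/(1+613/18908) = 9387/10000 ≈ 0.938700
step 3 [3y] bond c/1=1/80: DF=(386023/400000 − 1/80·(0.952100+0.938700))/(1+1/80) = 4649/5000 ≈ 0.929800

1 1 9521/10000
2 2 9387/10000
3 3 4649/5000
f(1y,2y) = ((9521/10000)/(9387/10000) − 1)/(1) = 134/9387 ≈ 1.4275%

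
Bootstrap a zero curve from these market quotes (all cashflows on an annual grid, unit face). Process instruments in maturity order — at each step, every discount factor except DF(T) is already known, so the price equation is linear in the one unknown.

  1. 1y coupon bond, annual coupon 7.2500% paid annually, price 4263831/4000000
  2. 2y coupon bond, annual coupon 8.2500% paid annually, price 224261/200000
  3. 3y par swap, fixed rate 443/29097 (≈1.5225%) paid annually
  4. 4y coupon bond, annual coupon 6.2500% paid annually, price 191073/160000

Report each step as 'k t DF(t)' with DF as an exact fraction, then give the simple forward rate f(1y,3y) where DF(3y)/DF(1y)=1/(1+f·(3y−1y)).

1 1 9939/10000
2 2 9601/10000
3 3 9557/10000
4 4 1191/1250
f(1y,3y) = ((9939/10000)/(9557/10000) − 1)/(2) = 191/9557 ≈ 1.9985%

step 1 [1y] bond c/1=29/400: DF=(4263831/4000000 − 29/400·(0))/(1+29/400) = 9939/10000 ≈ 0.993900
step 2 [2y] bond c/1=33/400: DF=(224261/200000 − 33/400·(0.993900))/(1+33/400) = 9601/10000 ≈ 0.960100
step 3 [3y] swap r/1=443/29097: DF=(1 − 443/29097·(0.993900+0.960100))/(1+443/29097) = 9557/10000 ≈ 0.955700
step 4 [4y] bond c/1=1/16: DF=(191073/160000 − 1/16·(0.993900+0.960100+0.955700))/(1+1/16) = 1191/1250 ≈ 0.952800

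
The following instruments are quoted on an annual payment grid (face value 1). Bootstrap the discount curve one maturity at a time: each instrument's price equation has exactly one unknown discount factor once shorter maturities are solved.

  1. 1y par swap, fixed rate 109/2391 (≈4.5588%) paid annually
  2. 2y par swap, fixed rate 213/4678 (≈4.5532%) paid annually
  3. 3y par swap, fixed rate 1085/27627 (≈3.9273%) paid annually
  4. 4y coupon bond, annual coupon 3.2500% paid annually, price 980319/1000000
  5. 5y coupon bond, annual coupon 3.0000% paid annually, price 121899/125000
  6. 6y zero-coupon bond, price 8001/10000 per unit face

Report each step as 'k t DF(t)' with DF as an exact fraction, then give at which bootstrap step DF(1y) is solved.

1 1 2391/2500
2 2 2287/2500
3 3 1783/2000
4 4 69/80
5 5 2103/2500
6 6 8001/10000
DF(1y) is solved at step 1

step 1 [1y] swap r/1=109/2391: DF=(1 − 109/2391·(0))/(1+109/2391) = 2391/2500 ≈ 0.956400
step 2 [2y] swap r/1=213/4678: DF=(1 − 213/4678·(0.956400))/(1+213/4678) = 2287/2500 ≈ 0.914800
step 3 [3y] swap r/1=1085/27627: DF=(1 − 1085/27627·(0.956400+0.914800))/(1+1085/27627) = 1783/2000 ≈ 0.891500
step 4 [4y] bond c/1=13/400: DF=(980319/1000000 − 13/400·(0.956400+0.914800+0.891500))/(1+13/400) = 69/80 ≈ 0.862500
step 5 [5y] bond c/1=3/100: DF=(121899/125000 − 3/100·(0.956400+0.914800+0.891500+0.862500))/(1+3/100) = 2103/2500 ≈ 0.841200
step 6 [6y] zero: DF = P = 8001/10000 ≈ 0.800100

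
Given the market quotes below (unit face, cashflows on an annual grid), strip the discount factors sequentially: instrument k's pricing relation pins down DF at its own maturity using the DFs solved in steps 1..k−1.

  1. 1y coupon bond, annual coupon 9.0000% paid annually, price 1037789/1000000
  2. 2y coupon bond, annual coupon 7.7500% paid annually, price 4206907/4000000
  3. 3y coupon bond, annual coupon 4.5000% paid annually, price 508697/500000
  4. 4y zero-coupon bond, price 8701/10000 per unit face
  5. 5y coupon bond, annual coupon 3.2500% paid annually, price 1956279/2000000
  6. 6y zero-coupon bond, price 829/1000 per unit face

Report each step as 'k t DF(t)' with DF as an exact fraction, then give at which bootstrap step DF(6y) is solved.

1 1 9521/10000
2 2 2269/2500
3 3 1787/2000
4 4 8701/10000
5 5 8333/10000
6 6 829/1000
DF(6y) is solved at step 6

step 1 [1y] bond c/1=9/100: DF=(1037789/1000000 − 9/100·(0))/(1+9/100) = 9521/10000 ≈ 0.952100
step 2 [2y] bond c/1=31/400: DF=(4206907/4000000 − 31/400·(0.952100))/(1+31/400) = 2269/2500 ≈ 0.907600
step 3 [3y] bond c/1=9/200: DF=(508697/500000 − 9/200·(0.952100+0.907600))/(1+9/200) = 1787/2000 ≈ 0.893500
step 4 [4y] zero: DF = P = 8701/10000 ≈ 0.870100
step 5 [5y] bond c/1=13/400: DF=(1956279/2000000 − 13/400·(0.952100+0.907600+0.893500+0.870100))/(1+13/400) = 8333/10000 ≈ 0.833300
step 6 [6y] zero: DF = P = 829/1000 ≈ 0.829000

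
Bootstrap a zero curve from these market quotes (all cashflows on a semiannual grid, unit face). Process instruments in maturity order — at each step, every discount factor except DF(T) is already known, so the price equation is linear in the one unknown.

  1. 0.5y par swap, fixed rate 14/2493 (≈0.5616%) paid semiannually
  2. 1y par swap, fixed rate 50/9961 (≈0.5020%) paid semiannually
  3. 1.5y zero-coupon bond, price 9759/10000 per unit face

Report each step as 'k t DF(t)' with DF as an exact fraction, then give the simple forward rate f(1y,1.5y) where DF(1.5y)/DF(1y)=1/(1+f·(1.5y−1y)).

step 1 [0.5y] swap r/2=7/2493: DF=(1 − 7/2493·(0))/(1+7/2493) = 2493/2500 ≈ 0.997200
step 2 [1y] swap r/2=25/9961: DF=(1 − 25/9961·(0.997200))/(1+25/9961) = 199/200 ≈ 0.995000
step 3 [1.5y] zero: DF = P = 9759/10000 ≈ 0.975900

1 1/2 2493/2500
2 1 199/200
3 3/2 9759/10000
f(1y,1.5y) = ((199/200)/(9759/10000) − 1)/(1/2) = 382/9759 ≈ 3.9143%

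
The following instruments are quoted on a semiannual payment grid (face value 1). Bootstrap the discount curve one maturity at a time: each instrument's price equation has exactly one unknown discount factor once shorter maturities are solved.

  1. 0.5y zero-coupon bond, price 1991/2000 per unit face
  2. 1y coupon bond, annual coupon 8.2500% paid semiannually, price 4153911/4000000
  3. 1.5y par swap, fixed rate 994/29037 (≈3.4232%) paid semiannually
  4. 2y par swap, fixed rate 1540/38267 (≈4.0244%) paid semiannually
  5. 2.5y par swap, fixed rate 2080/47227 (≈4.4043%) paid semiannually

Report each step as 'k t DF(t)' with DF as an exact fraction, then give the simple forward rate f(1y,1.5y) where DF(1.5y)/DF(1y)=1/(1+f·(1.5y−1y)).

1 1/2 1991/2000
2 1 9579/10000
3 3/2 9503/10000
4 2 923/1000
5 5/2 112/125
f(1y,1.5y) = ((9579/10000)/(9503/10000) − 1)/(1/2) = 152/9503 ≈ 1.5995%

step 1 [0.5y] zero: DF = P = 1991/2000 ≈ 0.995500
step 2 [1y] bond c/2=33/800: DF=(4153911/4000000 − 33/800·(0.995500))/(1+33/800) = 9579/10000 ≈ 0.957900
step 3 [1.5y] swap r/2=497/29037: DF=(1 − 497/29037·(0.995500+0.957900))/(1+497/29037) = 9503/10000 ≈ 0.950300
step 4 [2y] swap r/2=770/38267: DF=(1 − 770/38267·(0.995500+0.957900+0.950300))/(1+770/38267) = 923/1000 ≈ 0.923000
step 5 [2.5y] swap r/2=1040/47227: DF=(1 − 1040/47227·(0.995500+0.957900+0.950300+0.923000))/(1+1040/47227) = 112/125 ≈ 0.896000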